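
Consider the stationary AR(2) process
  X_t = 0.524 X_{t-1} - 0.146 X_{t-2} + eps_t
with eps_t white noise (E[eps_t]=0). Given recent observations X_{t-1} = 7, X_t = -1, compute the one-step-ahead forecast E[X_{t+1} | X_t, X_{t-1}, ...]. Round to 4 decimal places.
E[X_{t+1} \mid \mathcal F_t] = -1.5460

For an AR(p) model X_t = c + sum_i phi_i X_{t-i} + eps_t, the
one-step-ahead conditional mean is
  E[X_{t+1} | X_t, ...] = c + sum_i phi_i X_{t+1-i}.
Substitute known values:
  E[X_{t+1} | ...] = (0.524) * (-1) + (-0.146) * (7)
                   = -1.5460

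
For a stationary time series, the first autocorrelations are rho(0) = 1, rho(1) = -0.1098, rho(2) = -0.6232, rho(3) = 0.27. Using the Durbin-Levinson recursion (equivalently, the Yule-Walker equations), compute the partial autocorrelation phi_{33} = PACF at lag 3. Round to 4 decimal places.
\phi_{33} = 0.1501

The PACF at lag k is phi_{kk}, the last component of the solution
to the Yule-Walker system G_k phi = r_k where
  (G_k)_{ij} = rho(|i - j|), (r_k)_i = rho(i), i,j = 1..k.
Equivalently, Durbin-Levinson gives phi_{kk} iteratively:
  phi_{11} = rho(1)
  phi_{kk} = [rho(k) - sum_{j=1..k-1} phi_{k-1,j} rho(k-j)]
            / [1 - sum_{j=1..k-1} phi_{k-1,j} rho(j)],
  phi_{k,j} = phi_{k-1,j} - phi_{kk} phi_{k-1,k-j},  j = 1..k-1.
Step k = 1:
  phi_11 = rho(1) = -0.1098.
Step k = 2:
  phi_22 = [rho(2) - phi_11 rho(1)] / [1 - phi_11 rho(1)] = [-0.6232 - (-0.1098)(-0.1098)] / [1 - (-0.1098)(-0.1098)]
         = -0.63525604 / 0.98794396 = -0.643008.
  Update: phi_21 = phi_11 - phi_22 phi_11 = -0.1098 - (-0.643008)(-0.1098) = -0.180402.
Step k = 3:
  phi_33 = [rho(3) - phi_21 rho(2) - phi_22 rho(1)] / [1 - phi_21 rho(1) - phi_22 rho(2)]
    numerator   = 0.27 - (-0.180402)(-0.6232) - (-0.643008)(-0.1098) = 0.08697099
    denominator = 1 - (-0.180402)(-0.1098) - (-0.643008)(-0.6232) = 0.57946913
  phi_33 = 0.08697099 / 0.57946913 = 0.1501.
Therefore phi_{33} = 0.1501.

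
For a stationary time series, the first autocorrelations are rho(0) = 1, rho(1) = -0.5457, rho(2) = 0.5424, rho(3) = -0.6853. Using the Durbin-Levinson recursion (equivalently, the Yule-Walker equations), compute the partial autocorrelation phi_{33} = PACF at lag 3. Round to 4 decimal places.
\phi_{33} = -0.4900

The PACF at lag k is phi_{kk}, the last component of the solution
to the Yule-Walker system G_k phi = r_k where
  (G_k)_{ij} = rho(|i - j|), (r_k)_i = rho(i), i,j = 1..k.
Equivalently, Durbin-Levinson gives phi_{kk} iteratively:
  phi_{11} = rho(1)
  phi_{kk} = [rho(k) - sum_{j=1..k-1} phi_{k-1,j} rho(k-j)]
            / [1 - sum_{j=1..k-1} phi_{k-1,j} rho(j)],
  phi_{k,j} = phi_{k-1,j} - phi_{kk} phi_{k-1,k-j},  j = 1..k-1.
Step k = 1:
  phi_11 = rho(1) = -0.5457.
Step k = 2:
  phi_22 = [rho(2) - phi_11 rho(1)] / [1 - phi_11 rho(1)] = [0.5424 - (-0.5457)(-0.5457)] / [1 - (-0.5457)(-0.5457)]
         = 0.24461151 / 0.70221151 = 0.348344.
  Update: phi_21 = phi_11 - phi_22 phi_11 = -0.5457 - (0.348344)(-0.5457) = -0.355608.
Step k = 3:
  phi_33 = [rho(3) - phi_21 rho(2) - phi_22 rho(1)] / [1 - phi_21 rho(1) - phi_22 rho(2)]
    numerator   = -0.6853 - (-0.355608)(0.5424) - (0.348344)(-0.5457) = -0.30232641
    denominator = 1 - (-0.355608)(-0.5457) - (0.348344)(0.5424) = 0.61700244
  phi_33 = -0.30232641 / 0.61700244 = -0.49.
Therefore phi_{33} = -0.4900.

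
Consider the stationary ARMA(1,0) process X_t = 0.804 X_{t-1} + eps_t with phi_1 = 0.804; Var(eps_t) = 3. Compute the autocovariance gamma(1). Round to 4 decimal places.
\gamma(1) = 6.8216

Multiply the model equation by X_{t-k} and take expectations. With theta_0 = psi_0 = 1 and psi_j the MA(infinity) weights, this gives
  gamma(k) - sum_i phi_i gamma(k-i) = c_k,
  c_k = sigma^2 * sum_{j=k..q} theta_j psi_{j-k}   (c_k = 0 for k > q),
using gamma(-m) = gamma(m).
Pure AR (q = 0): c_0 = sigma^2 = 3, c_k = 0 for k >= 1.
Equations for k = 0 and k = 1 (AR order 1):
  gamma(0) = phi_1 gamma(1) + c_0
  gamma(1) = phi_1 gamma(0) + c_1
Substituting the second into the first: gamma(0) (1 - phi_1^2) = c_0 + phi_1 c_1, so
  gamma(0) = c_0 / (1 - phi_1^2) = 3 / (1 - (0.804)^2) = 3 / 0.353584 = 8.484547.
  gamma(1) = phi_1 gamma(0) = (0.804)(8.484547) = 6.821576.
Therefore gamma(1) = 6.8216 (to 4 decimal places).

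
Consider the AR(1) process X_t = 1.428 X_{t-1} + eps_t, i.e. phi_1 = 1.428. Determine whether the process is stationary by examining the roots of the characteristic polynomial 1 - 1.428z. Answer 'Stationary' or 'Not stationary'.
\text{Not stationary}

The AR(p) characteristic polynomial is P(z) = 1 - 1.428z.
Stationarity requires all roots to lie outside the unit circle, i.e. |z| > 1 for every root.
This is linear in z: 1 + (-1.428) z = 0  =>  z = -1/(-1.428) = 0.70028,  |z| = 0.70028.
Moduli of all roots: 0.7003.
All moduli strictly greater than 1? No.
Verdict: Not stationary.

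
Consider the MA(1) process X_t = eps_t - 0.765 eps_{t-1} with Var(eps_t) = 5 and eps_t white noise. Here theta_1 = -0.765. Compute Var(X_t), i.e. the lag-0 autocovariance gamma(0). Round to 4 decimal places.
\gamma(0) = 7.9261

For an MA(q) process X_t = eps_t + sum_i theta_i eps_{t-i} with
Var(eps_t) = sigma^2, the variance is
  gamma(0) = sigma^2 * (1 + sum_i theta_i^2).
  sum_i theta_i^2 = (-0.765)^2 = 0.585225.
  gamma(0) = 5 * (1 + 0.585225) = 5 * 1.585225 = 7.926125, which rounds to 7.9261.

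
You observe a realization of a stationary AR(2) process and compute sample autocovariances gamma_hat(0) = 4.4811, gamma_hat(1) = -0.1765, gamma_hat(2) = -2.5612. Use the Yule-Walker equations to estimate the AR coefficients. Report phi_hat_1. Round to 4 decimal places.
\hat\phi_{1} = -0.0620

The Yule-Walker equations for an AR(p) process read, in matrix form,
  Gamma_p phi = r_p,   with   (Gamma_p)_{ij} = gamma(|i - j|),
                       (r_p)_i = gamma(i),   i,j = 1..p.
Substitute the sample gammas (Toeplitz matrix and right-hand side of size 2):
  Gamma_p = [[4.4811, -0.1765], [-0.1765, 4.4811]]
  r_p     = [-0.1765, -2.5612]
Written out:
  4.4811 phi_1 - 0.1765 phi_2 = -0.1765
  -0.1765 phi_1 + 4.4811 phi_2 = -2.5612
Solve by Cramer's rule:
  det = gamma(0)^2 - gamma(1)^2 = (4.4811)^2 - (-0.1765)^2 = 20.08025721 - 0.03115225 = 20.04910496
  phi_hat_1 = [gamma(1) gamma(0) - gamma(1) gamma(2)] / det = [(-0.1765)(4.4811) - (-0.1765)(-2.5612)] / 20.04910496 = -1.24296595 / 20.04910496 = -0.062
  phi_hat_2 = [gamma(0) gamma(2) - gamma(1)^2] / det = [(4.4811)(-2.5612) - (-0.1765)^2] / 20.04910496 = -11.50814557 / 20.04910496 = -0.574
So phi_hat = [-0.0620, -0.5740].
Therefore phi_hat_1 = -0.0620.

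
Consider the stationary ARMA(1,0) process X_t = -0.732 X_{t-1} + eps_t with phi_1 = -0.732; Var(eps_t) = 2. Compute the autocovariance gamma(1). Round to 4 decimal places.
\gamma(1) = -3.1540

Multiply the model equation by X_{t-k} and take expectations. With theta_0 = psi_0 = 1 and psi_j the MA(infinity) weights, this gives
  gamma(k) - sum_i phi_i gamma(k-i) = c_k,
  c_k = sigma^2 * sum_{j=k..q} theta_j psi_{j-k}   (c_k = 0 for k > q),
using gamma(-m) = gamma(m).
Pure AR (q = 0): c_0 = sigma^2 = 2, c_k = 0 for k >= 1.
Equations for k = 0 and k = 1 (AR order 1):
  gamma(0) = phi_1 gamma(1) + c_0
  gamma(1) = phi_1 gamma(0) + c_1
Substituting the second into the first: gamma(0) (1 - phi_1^2) = c_0 + phi_1 c_1, so
  gamma(0) = c_0 / (1 - phi_1^2) = 2 / (1 - (-0.732)^2) = 2 / 0.464176 = 4.30871.
  gamma(1) = phi_1 gamma(0) = (-0.732)(4.30871) = -3.153976.
Therefore gamma(1) = -3.1540 (to 4 decimal places).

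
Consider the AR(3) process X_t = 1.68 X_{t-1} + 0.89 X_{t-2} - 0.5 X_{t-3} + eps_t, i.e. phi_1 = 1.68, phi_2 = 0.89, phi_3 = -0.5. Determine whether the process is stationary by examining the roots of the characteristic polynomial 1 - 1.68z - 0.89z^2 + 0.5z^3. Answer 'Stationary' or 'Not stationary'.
\text{Not stationary}

The AR(p) characteristic polynomial is P(z) = 1 - 1.68z - 0.89z^2 + 0.5z^3.
Stationarity requires all roots to lie outside the unit circle, i.e. |z| > 1 for every root.
Degree 3: look for a simple real root z0 first, then factor out (1 - z/z0) and solve the remaining quadratic.
Testing z0 = 0.5: P(0.5) = 1 + (-1.68)(0.5) + (-0.89)(0.5)^2 + (0.5)(0.5)^3
  = 1 + (-0.84) + (-0.2225) + (0.0625) = 0.  So z_0 = 0.5 is a root, |z_0| = 0.5.
Divide out the factor (1 - 2 z) = (1 - z/z0) (since 1/z0 = 2):
  P(z) = (1 - 2 z)(1 + (0.32) z + (-0.25) z^2)
  [check: z-coef 0.32 - (2) = -1.68; z^2-coef -0.25 - (2)(0.32) = -0.89; z^3-coef -(2)(-0.25) = 0.5.]
Remaining roots from the quadratic factor 1 + (0.32) z + (-0.25) z^2:
  Set 1 + (0.32) z + (-0.25) z^2 = 0, i.e. a z^2 + b z + c = 0 with a = -0.25, b = 0.32, c = 1.
  Discriminant D = b^2 - 4ac = (0.32)^2 - 4*(-0.25)*1 = 0.1024 - (-1) = 1.1024.
  D >= 0, so the roots are real: z = (-b +/- sqrt(D)) / (2a) = (-0.32 +/- 1.049952) / (-0.5).
    z_1 = (-0.32 + 1.049952) / (-0.5) = -1.4599,   |z_1| = 1.4599.
    z_2 = (-0.32 - 1.049952) / (-0.5) = 2.7399,   |z_2| = 2.7399.
Moduli of all roots: 0.5000, 1.4599, 2.7399.
All moduli strictly greater than 1? No.
Verdict: Not stationary.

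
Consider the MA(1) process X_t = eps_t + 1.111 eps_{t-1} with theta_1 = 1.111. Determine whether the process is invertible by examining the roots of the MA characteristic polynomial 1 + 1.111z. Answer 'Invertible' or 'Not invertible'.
\text{Not invertible}

The MA(q) characteristic polynomial is P(z) = 1 + 1.111z.
Invertibility requires all roots to lie outside the unit circle, i.e. |z| > 1 for every root.
This is linear in z: 1 + (1.111) z = 0  =>  z = -1/(1.111) = -0.90009,  |z| = 0.90009.
Moduli of all roots: 0.9001.
All moduli strictly greater than 1? No.
Verdict: Not invertible.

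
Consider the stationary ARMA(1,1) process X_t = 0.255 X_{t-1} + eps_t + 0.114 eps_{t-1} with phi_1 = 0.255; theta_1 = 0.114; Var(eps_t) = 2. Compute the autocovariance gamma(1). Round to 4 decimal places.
\gamma(1) = 0.8123

Multiply the model equation by X_{t-k} and take expectations. With theta_0 = psi_0 = 1 and psi_j the MA(infinity) weights, this gives
  gamma(k) - sum_i phi_i gamma(k-i) = c_k,
  c_k = sigma^2 * sum_{j=k..q} theta_j psi_{j-k}   (c_k = 0 for k > q),
using gamma(-m) = gamma(m).
psi-weights needed (psi_j = theta_j + sum_i phi_i psi_{j-i}):
  psi_1 = theta_1 + phi_1 = 0.114 + (0.255) = 0.369
Right-hand sides:
  c_0 = sigma^2 (1 + theta_1 psi_1) = 2 * (1 + (0.114)(0.369)) = 2 * 1.042066 = 2.084132
  c_1 = sigma^2 theta_1 = 2 * (0.114) = 0.228
  c_2 = 0
Equations for k = 0 and k = 1 (AR order 1):
  gamma(0) = phi_1 gamma(1) + c_0
  gamma(1) = phi_1 gamma(0) + c_1
Substituting the second into the first: gamma(0) (1 - phi_1^2) = c_0 + phi_1 c_1, so
  gamma(0) = (c_0 + phi_1 c_1) / (1 - phi_1^2) = (2.084132 + (0.255)(0.228)) / (1 - (0.255)^2) = 2.142272 / 0.934975 = 2.291261.
  gamma(1) = phi_1 gamma(0) + c_1 = (0.255)(2.291261) + (0.228) = 0.812272.
Therefore gamma(1) = 0.8123 (to 4 decimal places).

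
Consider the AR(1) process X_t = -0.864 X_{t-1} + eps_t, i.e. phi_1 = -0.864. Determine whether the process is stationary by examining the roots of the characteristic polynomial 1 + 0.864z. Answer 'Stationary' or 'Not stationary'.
\text{Stationary}

The AR(p) characteristic polynomial is P(z) = 1 + 0.864z.
Stationarity requires all roots to lie outside the unit circle, i.e. |z| > 1 for every root.
This is linear in z: 1 + (0.864) z = 0  =>  z = -1/(0.864) = -1.157407,  |z| = 1.157407.
Moduli of all roots: 1.1574.
All moduli strictly greater than 1? Yes.
Verdict: Stationary.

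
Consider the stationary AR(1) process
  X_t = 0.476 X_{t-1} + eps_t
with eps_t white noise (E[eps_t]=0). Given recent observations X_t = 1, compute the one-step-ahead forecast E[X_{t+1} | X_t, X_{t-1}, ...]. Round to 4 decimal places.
E[X_{t+1} \mid \mathcal F_t] = 0.4760

For an AR(p) model X_t = c + sum_i phi_i X_{t-i} + eps_t, the
one-step-ahead conditional mean is
  E[X_{t+1} | X_t, ...] = c + sum_i phi_i X_{t+1-i}.
Substitute known values:
  E[X_{t+1} | ...] = (0.476) * (1)
                   = 0.4760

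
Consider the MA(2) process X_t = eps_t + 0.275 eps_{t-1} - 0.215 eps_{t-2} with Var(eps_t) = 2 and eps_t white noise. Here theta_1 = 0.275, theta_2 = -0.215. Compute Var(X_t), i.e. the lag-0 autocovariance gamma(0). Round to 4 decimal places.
\gamma(0) = 2.2437

For an MA(q) process X_t = eps_t + sum_i theta_i eps_{t-i} with
Var(eps_t) = sigma^2, the variance is
  gamma(0) = sigma^2 * (1 + sum_i theta_i^2).
  sum_i theta_i^2 = (0.275)^2 + (-0.215)^2 = 0.075625 + 0.046225 = 0.12185.
  gamma(0) = 2 * (1 + 0.12185) = 2 * 1.12185 = 2.2437.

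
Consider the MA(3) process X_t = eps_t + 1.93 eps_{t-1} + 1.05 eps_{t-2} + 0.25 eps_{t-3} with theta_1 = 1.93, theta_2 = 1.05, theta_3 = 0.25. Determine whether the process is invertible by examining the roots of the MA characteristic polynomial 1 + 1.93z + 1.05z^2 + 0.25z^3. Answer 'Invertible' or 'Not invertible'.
\text{Not invertible}

The MA(q) characteristic polynomial is P(z) = 1 + 1.93z + 1.05z^2 + 0.25z^3.
Invertibility requires all roots to lie outside the unit circle, i.e. |z| > 1 for every root.
Degree 3: look for a simple real root z0 first, then factor out (1 - z/z0) and solve the remaining quadratic.
Testing z0 = -0.8: P(-0.8) = 1 + (1.93)(-0.8) + (1.05)(-0.8)^2 + (0.25)(-0.8)^3
  = 1 + (-1.544) + (0.672) + (-0.128) = 0.  So z_0 = -0.8 is a root, |z_0| = 0.8.
Divide out the factor (1 + 1.25 z) = (1 - z/z0) (since 1/z0 = -1.25):
  P(z) = (1 + 1.25 z)(1 + (0.68) z + (0.2) z^2)
  [check: z-coef 0.68 - (-1.25) = 1.93; z^2-coef 0.2 - (-1.25)(0.68) = 1.05; z^3-coef -(-1.25)(0.2) = 0.25.]
Remaining roots from the quadratic factor 1 + (0.68) z + (0.2) z^2:
  Set 1 + (0.68) z + (0.2) z^2 = 0, i.e. a z^2 + b z + c = 0 with a = 0.2, b = 0.68, c = 1.
  Discriminant D = b^2 - 4ac = (0.68)^2 - 4*(0.2)*1 = 0.4624 - (0.8) = -0.3376.
  D < 0, so the roots are the complex-conjugate pair z = (-b +/- i sqrt(-D)) / (2a) = -1.7 +/- 1.4526i.
  For a conjugate pair |z|^2 = z * conj(z) = (product of roots) = c/a = 1/(0.2) = 5, so |z| = sqrt(5) = 2.2361 for both roots.
Moduli of all roots: 0.8000, 2.2361, 2.2361.
All moduli strictly greater than 1? No.
Verdict: Not invertible.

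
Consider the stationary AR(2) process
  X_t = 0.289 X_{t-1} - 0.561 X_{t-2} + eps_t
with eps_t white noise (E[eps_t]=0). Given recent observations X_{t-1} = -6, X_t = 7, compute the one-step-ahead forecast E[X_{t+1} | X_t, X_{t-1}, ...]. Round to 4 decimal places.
E[X_{t+1} \mid \mathcal F_t] = 5.3890

For an AR(p) model X_t = c + sum_i phi_i X_{t-i} + eps_t, the
one-step-ahead conditional mean is
  E[X_{t+1} | X_t, ...] = c + sum_i phi_i X_{t+1-i}.
Substitute known values:
  E[X_{t+1} | ...] = (0.289) * (7) + (-0.561) * (-6)
                   = 5.3890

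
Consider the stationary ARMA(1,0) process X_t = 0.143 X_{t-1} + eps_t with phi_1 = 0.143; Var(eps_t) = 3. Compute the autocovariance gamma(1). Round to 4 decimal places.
\gamma(1) = 0.4380

Multiply the model equation by X_{t-k} and take expectations. With theta_0 = psi_0 = 1 and psi_j the MA(infinity) weights, this gives
  gamma(k) - sum_i phi_i gamma(k-i) = c_k,
  c_k = sigma^2 * sum_{j=k..q} theta_j psi_{j-k}   (c_k = 0 for k > q),
using gamma(-m) = gamma(m).
Pure AR (q = 0): c_0 = sigma^2 = 3, c_k = 0 for k >= 1.
Equations for k = 0 and k = 1 (AR order 1):
  gamma(0) = phi_1 gamma(1) + c_0
  gamma(1) = phi_1 gamma(0) + c_1
Substituting the second into the first: gamma(0) (1 - phi_1^2) = c_0 + phi_1 c_1, so
  gamma(0) = c_0 / (1 - phi_1^2) = 3 / (1 - (0.143)^2) = 3 / 0.979551 = 3.062628.
  gamma(1) = phi_1 gamma(0) = (0.143)(3.062628) = 0.437956.
Therefore gamma(1) = 0.4380 (to 4 decimal places).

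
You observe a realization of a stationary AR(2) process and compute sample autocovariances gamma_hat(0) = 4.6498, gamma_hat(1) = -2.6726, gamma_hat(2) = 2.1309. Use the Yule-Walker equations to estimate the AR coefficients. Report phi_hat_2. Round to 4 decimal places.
\hat\phi_{2} = 0.1910

The Yule-Walker equations for an AR(p) process read, in matrix form,
  Gamma_p phi = r_p,   with   (Gamma_p)_{ij} = gamma(|i - j|),
                       (r_p)_i = gamma(i),   i,j = 1..p.
Substitute the sample gammas (Toeplitz matrix and right-hand side of size 2):
  Gamma_p = [[4.6498, -2.6726], [-2.6726, 4.6498]]
  r_p     = [-2.6726, 2.1309]
Written out:
  4.6498 phi_1 - 2.6726 phi_2 = -2.6726
  -2.6726 phi_1 + 4.6498 phi_2 = 2.1309
Solve by Cramer's rule:
  det = gamma(0)^2 - gamma(1)^2 = (4.6498)^2 - (-2.6726)^2 = 21.62064004 - 7.14279076 = 14.47784928
  phi_hat_1 = [gamma(1) gamma(0) - gamma(1) gamma(2)] / det = [(-2.6726)(4.6498) - (-2.6726)(2.1309)] / 14.47784928 = -6.73201214 / 14.47784928 = -0.465
  phi_hat_2 = [gamma(0) gamma(2) - gamma(1)^2] / det = [(4.6498)(2.1309) - (-2.6726)^2] / 14.47784928 = 2.76546806 / 14.47784928 = 0.191
So phi_hat = [-0.4650, 0.1910].
Therefore phi_hat_2 = 0.1910.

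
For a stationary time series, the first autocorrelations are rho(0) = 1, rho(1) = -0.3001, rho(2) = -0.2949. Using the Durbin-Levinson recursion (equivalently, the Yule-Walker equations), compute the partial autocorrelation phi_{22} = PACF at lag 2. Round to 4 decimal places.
\phi_{22} = -0.4231

The PACF at lag k is phi_{kk}, the last component of the solution
to the Yule-Walker system G_k phi = r_k where
  (G_k)_{ij} = rho(|i - j|), (r_k)_i = rho(i), i,j = 1..k.
Equivalently, Durbin-Levinson gives phi_{kk} iteratively:
  phi_{11} = rho(1)
  phi_{kk} = [rho(k) - sum_{j=1..k-1} phi_{k-1,j} rho(k-j)]
            / [1 - sum_{j=1..k-1} phi_{k-1,j} rho(j)],
  phi_{k,j} = phi_{k-1,j} - phi_{kk} phi_{k-1,k-j},  j = 1..k-1.
Step k = 1:
  phi_11 = rho(1) = -0.3001.
Step k = 2:
  phi_22 = [rho(2) - phi_11 rho(1)] / [1 - phi_11 rho(1)] = [-0.2949 - (-0.3001)(-0.3001)] / [1 - (-0.3001)(-0.3001)]
         = -0.38496001 / 0.90993999 = -0.4231.
Therefore phi_{22} = -0.4231.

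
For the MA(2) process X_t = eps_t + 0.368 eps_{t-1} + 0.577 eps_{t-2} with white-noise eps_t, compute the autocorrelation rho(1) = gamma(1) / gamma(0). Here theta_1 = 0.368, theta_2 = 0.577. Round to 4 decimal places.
\rho(1) = 0.3952

For an MA(q) process with theta_0 = 1, the autocovariance is
  gamma(k) = sigma^2 * sum_{i=0..q-k} theta_i * theta_{i+k},
and rho(k) = gamma(k) / gamma(0). Sigma^2 cancels.
  numerator   = (1)*(0.368) + (0.368)*(0.577) = 0.580336.
  denominator = (1)^2 + (0.368)^2 + (0.577)^2 = 1.468353.
  rho(1) = 0.580336 / 1.468353 = 0.3952.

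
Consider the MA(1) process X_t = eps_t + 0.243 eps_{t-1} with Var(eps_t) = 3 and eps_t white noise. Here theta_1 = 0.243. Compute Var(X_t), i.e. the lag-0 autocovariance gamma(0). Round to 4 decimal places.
\gamma(0) = 3.1771

For an MA(q) process X_t = eps_t + sum_i theta_i eps_{t-i} with
Var(eps_t) = sigma^2, the variance is
  gamma(0) = sigma^2 * (1 + sum_i theta_i^2).
  sum_i theta_i^2 = (0.243)^2 = 0.059049.
  gamma(0) = 3 * (1 + 0.059049) = 3 * 1.059049 = 3.177147, which rounds to 3.1771.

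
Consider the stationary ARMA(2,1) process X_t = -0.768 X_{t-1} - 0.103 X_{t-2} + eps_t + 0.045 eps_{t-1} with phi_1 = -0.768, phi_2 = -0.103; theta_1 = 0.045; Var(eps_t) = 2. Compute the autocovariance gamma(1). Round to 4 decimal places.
\gamma(1) = -2.4847

Multiply the model equation by X_{t-k} and take expectations. With theta_0 = psi_0 = 1 and psi_j the MA(infinity) weights, this gives
  gamma(k) - sum_i phi_i gamma(k-i) = c_k,
  c_k = sigma^2 * sum_{j=k..q} theta_j psi_{j-k}   (c_k = 0 for k > q),
using gamma(-m) = gamma(m).
psi-weights needed (psi_j = theta_j + sum_i phi_i psi_{j-i}):
  psi_1 = theta_1 + phi_1 = 0.045 + (-0.768) = -0.723
Right-hand sides:
  c_0 = sigma^2 (1 + theta_1 psi_1) = 2 * (1 + (0.045)(-0.723)) = 2 * 0.967465 = 1.93493
  c_1 = sigma^2 theta_1 = 2 * (0.045) = 0.09
  c_2 = 0
Equations for k = 0, 1, 2 (AR order 2, c_2 = 0):
  (E0) gamma(0) = phi_1 gamma(1) + phi_2 gamma(2) + c_0
  (E1) gamma(1) = phi_1 gamma(0) + phi_2 gamma(1) + c_1
  (E2) gamma(2) = phi_1 gamma(1) + phi_2 gamma(0)
From (E1): gamma(1) = A gamma(0) + B with
  A = phi_1 / (1 - phi_2) = -0.768 / 1.103 = -0.696283,   B = c_1 / (1 - phi_2) = 0.09 / 1.103 = 0.081596.
Insert (E2) into (E0): gamma(0) (1 - phi_2^2) = phi_1 (1 + phi_2) gamma(1) + c_0.
  phi_1 (1 + phi_2) = (-0.768)(0.897) = -0.688896,   1 - phi_2^2 = 0.989391.
Replace gamma(1) by A gamma(0) + B and collect gamma(0):
  gamma(0) [0.989391 - (-0.688896)(-0.696283)] = (-0.688896)(0.081596) + 1.93493
  gamma(0) * 0.509725 = 1.878719
  gamma(0) = 1.878719 / 0.509725 = 3.685754.
  gamma(1) = A gamma(0) + B = (-0.696283)(3.685754) + (0.081596) = -2.484732.
Therefore gamma(1) = -2.4847 (to 4 decimal places).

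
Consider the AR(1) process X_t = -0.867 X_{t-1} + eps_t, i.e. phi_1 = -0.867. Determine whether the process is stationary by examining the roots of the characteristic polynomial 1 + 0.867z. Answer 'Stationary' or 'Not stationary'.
\text{Stationary}

The AR(p) characteristic polynomial is P(z) = 1 + 0.867z.
Stationarity requires all roots to lie outside the unit circle, i.e. |z| > 1 for every root.
This is linear in z: 1 + (0.867) z = 0  =>  z = -1/(0.867) = -1.153403,  |z| = 1.153403.
Moduli of all roots: 1.1534.
All moduli strictly greater than 1? Yes.
Verdict: Stationary.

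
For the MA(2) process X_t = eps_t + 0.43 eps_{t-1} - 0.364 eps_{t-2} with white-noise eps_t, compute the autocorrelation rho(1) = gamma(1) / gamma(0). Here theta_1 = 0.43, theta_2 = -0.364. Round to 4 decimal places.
\rho(1) = 0.2076

For an MA(q) process with theta_0 = 1, the autocovariance is
  gamma(k) = sigma^2 * sum_{i=0..q-k} theta_i * theta_{i+k},
and rho(k) = gamma(k) / gamma(0). Sigma^2 cancels.
  numerator   = (1)*(0.43) + (0.43)*(-0.364) = 0.27348.
  denominator = (1)^2 + (0.43)^2 + (-0.364)^2 = 1.317396.
  rho(1) = 0.27348 / 1.317396 = 0.2076.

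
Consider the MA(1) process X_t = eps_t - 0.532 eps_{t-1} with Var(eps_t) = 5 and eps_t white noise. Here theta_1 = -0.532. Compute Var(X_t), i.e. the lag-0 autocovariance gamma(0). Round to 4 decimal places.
\gamma(0) = 6.4151

For an MA(q) process X_t = eps_t + sum_i theta_i eps_{t-i} with
Var(eps_t) = sigma^2, the variance is
  gamma(0) = sigma^2 * (1 + sum_i theta_i^2).
  sum_i theta_i^2 = (-0.532)^2 = 0.283024.
  gamma(0) = 5 * (1 + 0.283024) = 5 * 1.283024 = 6.41512, which rounds to 6.4151.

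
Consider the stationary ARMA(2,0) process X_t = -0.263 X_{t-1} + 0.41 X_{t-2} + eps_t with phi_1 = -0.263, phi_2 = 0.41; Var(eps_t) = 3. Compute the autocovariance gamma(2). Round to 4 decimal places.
\gamma(2) = 2.3728

Multiply the model equation by X_{t-k} and take expectations. With theta_0 = psi_0 = 1 and psi_j the MA(infinity) weights, this gives
  gamma(k) - sum_i phi_i gamma(k-i) = c_k,
  c_k = sigma^2 * sum_{j=k..q} theta_j psi_{j-k}   (c_k = 0 for k > q),
using gamma(-m) = gamma(m).
Pure AR (q = 0): c_0 = sigma^2 = 3, c_k = 0 for k >= 1.
Equations for k = 0, 1, 2 (AR order 2, c_2 = 0):
  (E0) gamma(0) = phi_1 gamma(1) + phi_2 gamma(2) + c_0
  (E1) gamma(1) = phi_1 gamma(0) + phi_2 gamma(1) + c_1
  (E2) gamma(2) = phi_1 gamma(1) + phi_2 gamma(0)
From (E1): gamma(1) = A gamma(0) + B with
  A = phi_1 / (1 - phi_2) = -0.263 / 0.59 = -0.445763,   B = c_1 / (1 - phi_2) = 0 / 0.59 = 0.
Insert (E2) into (E0): gamma(0) (1 - phi_2^2) = phi_1 (1 + phi_2) gamma(1) + c_0.
  phi_1 (1 + phi_2) = (-0.263)(1.41) = -0.37083,   1 - phi_2^2 = 0.8319.
Replace gamma(1) by A gamma(0) + B and collect gamma(0):
  gamma(0) [0.8319 - (-0.37083)(-0.445763)] = c_0 = 3
  gamma(0) * 0.666598 = 3
  gamma(0) = 3 / 0.666598 = 4.500465.
  gamma(1) = A gamma(0) = (-0.445763)(4.500465) = -2.006139.
  gamma(2) = phi_1 gamma(1) + phi_2 gamma(0) = (-0.263)(-2.006139) + (0.41)(4.500465) = 2.372805.
Therefore gamma(2) = 2.3728 (to 4 decimal places).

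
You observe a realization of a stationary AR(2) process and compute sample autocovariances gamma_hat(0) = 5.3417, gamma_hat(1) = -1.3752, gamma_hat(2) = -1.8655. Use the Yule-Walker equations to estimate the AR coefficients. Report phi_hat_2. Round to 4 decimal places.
\hat\phi_{2} = -0.4450

The Yule-Walker equations for an AR(p) process read, in matrix form,
  Gamma_p phi = r_p,   with   (Gamma_p)_{ij} = gamma(|i - j|),
                       (r_p)_i = gamma(i),   i,j = 1..p.
Substitute the sample gammas (Toeplitz matrix and right-hand side of size 2):
  Gamma_p = [[5.3417, -1.3752], [-1.3752, 5.3417]]
  r_p     = [-1.3752, -1.8655]
Written out:
  5.3417 phi_1 - 1.3752 phi_2 = -1.3752
  -1.3752 phi_1 + 5.3417 phi_2 = -1.8655
Solve by Cramer's rule:
  det = gamma(0)^2 - gamma(1)^2 = (5.3417)^2 - (-1.3752)^2 = 28.53375889 - 1.89117504 = 26.64258385
  phi_hat_1 = [gamma(1) gamma(0) - gamma(1) gamma(2)] / det = [(-1.3752)(5.3417) - (-1.3752)(-1.8655)] / 26.64258385 = -9.91134144 / 26.64258385 = -0.372
  phi_hat_2 = [gamma(0) gamma(2) - gamma(1)^2] / det = [(5.3417)(-1.8655) - (-1.3752)^2] / 26.64258385 = -11.85611639 / 26.64258385 = -0.445
So phi_hat = [-0.3720, -0.4450].
Therefore phi_hat_2 = -0.4450.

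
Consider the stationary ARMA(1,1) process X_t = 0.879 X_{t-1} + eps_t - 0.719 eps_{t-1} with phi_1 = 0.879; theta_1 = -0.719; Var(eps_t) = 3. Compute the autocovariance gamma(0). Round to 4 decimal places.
\gamma(0) = 3.3378

Multiply the model equation by X_{t-k} and take expectations. With theta_0 = psi_0 = 1 and psi_j the MA(infinity) weights, this gives
  gamma(k) - sum_i phi_i gamma(k-i) = c_k,
  c_k = sigma^2 * sum_{j=k..q} theta_j psi_{j-k}   (c_k = 0 for k > q),
using gamma(-m) = gamma(m).
psi-weights needed (psi_j = theta_j + sum_i phi_i psi_{j-i}):
  psi_1 = theta_1 + phi_1 = -0.719 + (0.879) = 0.16
Right-hand sides:
  c_0 = sigma^2 (1 + theta_1 psi_1) = 3 * (1 + (-0.719)(0.16)) = 3 * 0.88496 = 2.65488
  c_1 = sigma^2 theta_1 = 3 * (-0.719) = -2.157
  c_2 = 0
Equations for k = 0 and k = 1 (AR order 1):
  gamma(0) = phi_1 gamma(1) + c_0
  gamma(1) = phi_1 gamma(0) + c_1
Substituting the second into the first: gamma(0) (1 - phi_1^2) = c_0 + phi_1 c_1, so
  gamma(0) = (c_0 + phi_1 c_1) / (1 - phi_1^2) = (2.65488 + (0.879)(-2.157)) / (1 - (0.879)^2) = 0.758877 / 0.227359 = 3.337792.
Therefore gamma(0) = 3.3378 (to 4 decimal places).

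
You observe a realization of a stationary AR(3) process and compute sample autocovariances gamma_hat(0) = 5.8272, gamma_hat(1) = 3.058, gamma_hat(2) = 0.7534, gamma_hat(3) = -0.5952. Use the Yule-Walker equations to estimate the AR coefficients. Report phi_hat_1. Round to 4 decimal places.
\hat\phi_{1} = 0.6080

The Yule-Walker equations for an AR(p) process read, in matrix form,
  Gamma_p phi = r_p,   with   (Gamma_p)_{ij} = gamma(|i - j|),
                       (r_p)_i = gamma(i),   i,j = 1..p.
Substitute the sample gammas (Toeplitz matrix and right-hand side of size 3):
  Gamma_p = [[5.8272, 3.058, 0.7534], [3.058, 5.8272, 3.058], [0.7534, 3.058, 5.8272]]
  r_p     = [3.058, 0.7534, -0.5952]
Written out (R1..R3):
  (R1) 5.8272 phi_1 + 3.058 phi_2 + 0.7534 phi_3 = 3.058
  (R2) 3.058 phi_1 + 5.8272 phi_2 + 3.058 phi_3 = 0.7534
  (R3) 0.7534 phi_1 + 3.058 phi_2 + 5.8272 phi_3 = -0.5952
Gaussian elimination:
  R2 <- R2 - (3.058/5.8272) R1 = R2 - (0.52478) R1:  4.222422 phi_2 + 2.66263 phi_3 = -0.851378
  R3 <- R3 - (0.7534/5.8272) R1 = R3 - (0.12929) R1:  2.66263 phi_2 + 5.729793 phi_3 = -0.99057
  R3 <- R3 - (2.66263/4.222422) R2 = R3 - (0.630593) R2:  4.050756 phi_3 = -0.453696
Back-substitution:
  phi_hat_3 = -0.453696 / 4.050756 = -0.112003
  phi_hat_2 = (-0.851378 - (2.66263)(-0.112003)) / 4.222422 = -0.131004
  phi_hat_1 = (3.058 - (3.058)(-0.131004) - (0.7534)(-0.112003)) / 5.8272 = 0.60801
So phi_hat = [0.6080, -0.1310, -0.1120].
Therefore phi_hat_1 = 0.6080.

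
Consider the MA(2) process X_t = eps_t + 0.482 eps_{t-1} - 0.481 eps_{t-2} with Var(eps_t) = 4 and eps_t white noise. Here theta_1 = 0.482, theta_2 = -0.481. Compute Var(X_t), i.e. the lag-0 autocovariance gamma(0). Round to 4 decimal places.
\gamma(0) = 5.8547

For an MA(q) process X_t = eps_t + sum_i theta_i eps_{t-i} with
Var(eps_t) = sigma^2, the variance is
  gamma(0) = sigma^2 * (1 + sum_i theta_i^2).
  sum_i theta_i^2 = (0.482)^2 + (-0.481)^2 = 0.232324 + 0.231361 = 0.463685.
  gamma(0) = 4 * (1 + 0.463685) = 4 * 1.463685 = 5.85474, which rounds to 5.8547.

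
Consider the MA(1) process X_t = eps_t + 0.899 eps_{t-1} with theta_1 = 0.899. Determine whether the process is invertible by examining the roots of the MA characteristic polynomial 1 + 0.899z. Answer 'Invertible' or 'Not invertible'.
\text{Invertible}

The MA(q) characteristic polynomial is P(z) = 1 + 0.899z.
Invertibility requires all roots to lie outside the unit circle, i.e. |z| > 1 for every root.
This is linear in z: 1 + (0.899) z = 0  =>  z = -1/(0.899) = -1.112347,  |z| = 1.112347.
Moduli of all roots: 1.1123.
All moduli strictly greater than 1? Yes.
Verdict: Invertible.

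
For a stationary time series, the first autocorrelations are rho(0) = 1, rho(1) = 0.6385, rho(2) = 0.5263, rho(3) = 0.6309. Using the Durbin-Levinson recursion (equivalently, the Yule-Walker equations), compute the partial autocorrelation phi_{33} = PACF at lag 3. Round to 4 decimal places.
\phi_{33} = 0.4121

The PACF at lag k is phi_{kk}, the last component of the solution
to the Yule-Walker system G_k phi = r_k where
  (G_k)_{ij} = rho(|i - j|), (r_k)_i = rho(i), i,j = 1..k.
Equivalently, Durbin-Levinson gives phi_{kk} iteratively:
  phi_{11} = rho(1)
  phi_{kk} = [rho(k) - sum_{j=1..k-1} phi_{k-1,j} rho(k-j)]
            / [1 - sum_{j=1..k-1} phi_{k-1,j} rho(j)],
  phi_{k,j} = phi_{k-1,j} - phi_{kk} phi_{k-1,k-j},  j = 1..k-1.
Step k = 1:
  phi_11 = rho(1) = 0.6385.
Step k = 2:
  phi_22 = [rho(2) - phi_11 rho(1)] / [1 - phi_11 rho(1)] = [0.5263 - (0.6385)(0.6385)] / [1 - (0.6385)(0.6385)]
         = 0.11861775 / 0.59231775 = 0.20026.
  Update: phi_21 = phi_11 - phi_22 phi_11 = 0.6385 - (0.20026)(0.6385) = 0.510634.
Step k = 3:
  phi_33 = [rho(3) - phi_21 rho(2) - phi_22 rho(1)] / [1 - phi_21 rho(1) - phi_22 rho(2)]
    numerator   = 0.6309 - (0.510634)(0.5263) - (0.20026)(0.6385) = 0.23428722
    denominator = 1 - (0.510634)(0.6385) - (0.20026)(0.5263) = 0.56856332
  phi_33 = 0.23428722 / 0.56856332 = 0.4121.
Therefore phi_{33} = 0.4121.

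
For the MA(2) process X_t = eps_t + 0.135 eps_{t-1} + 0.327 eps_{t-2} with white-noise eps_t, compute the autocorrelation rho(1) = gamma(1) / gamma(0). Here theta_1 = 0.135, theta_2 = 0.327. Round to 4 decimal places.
\rho(1) = 0.1592

For an MA(q) process with theta_0 = 1, the autocovariance is
  gamma(k) = sigma^2 * sum_{i=0..q-k} theta_i * theta_{i+k},
and rho(k) = gamma(k) / gamma(0). Sigma^2 cancels.
  numerator   = (1)*(0.135) + (0.135)*(0.327) = 0.179145.
  denominator = (1)^2 + (0.135)^2 + (0.327)^2 = 1.125154.
  rho(1) = 0.179145 / 1.125154 = 0.1592.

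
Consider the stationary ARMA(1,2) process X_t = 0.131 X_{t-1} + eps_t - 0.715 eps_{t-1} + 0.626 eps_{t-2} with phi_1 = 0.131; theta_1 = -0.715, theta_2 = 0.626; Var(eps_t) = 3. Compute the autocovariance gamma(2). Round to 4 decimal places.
\gamma(2) = 1.5382

Multiply the model equation by X_{t-k} and take expectations. With theta_0 = psi_0 = 1 and psi_j the MA(infinity) weights, this gives
  gamma(k) - sum_i phi_i gamma(k-i) = c_k,
  c_k = sigma^2 * sum_{j=k..q} theta_j psi_{j-k}   (c_k = 0 for k > q),
using gamma(-m) = gamma(m).
psi-weights needed (psi_j = theta_j + sum_i phi_i psi_{j-i}):
  psi_1 = theta_1 + phi_1 = -0.715 + (0.131) = -0.584
  psi_2 = theta_2 + phi_1 psi_1 = 0.626 + (0.131)(-0.584) = 0.549496
Right-hand sides:
  c_0 = sigma^2 (1 + theta_1 psi_1 + theta_2 psi_2) = 3 * (1 + (-0.715)(-0.584) + (0.626)(0.549496)) = 3 * 1.761544 = 5.284633
  c_1 = sigma^2 (theta_1 + theta_2 psi_1) = 3 * (-0.715 + (0.626)(-0.584)) = -3.241752
  c_2 = sigma^2 theta_2 = 3 * (0.626) = 1.878
Equations for k = 0 and k = 1 (AR order 1):
  gamma(0) = phi_1 gamma(1) + c_0
  gamma(1) = phi_1 gamma(0) + c_1
Substituting the second into the first: gamma(0) (1 - phi_1^2) = c_0 + phi_1 c_1, so
  gamma(0) = (c_0 + phi_1 c_1) / (1 - phi_1^2) = (5.284633 + (0.131)(-3.241752)) / (1 - (0.131)^2) = 4.859964 / 0.982839 = 4.944822.
  gamma(1) = phi_1 gamma(0) + c_1 = (0.131)(4.944822) + (-3.241752) = -2.59398.
For k = 2: gamma(2) = phi_1 gamma(1) + c_2
  = (0.131)(-2.59398) + (1.878) = 1.538189.
Therefore gamma(2) = 1.5382 (to 4 decimal places).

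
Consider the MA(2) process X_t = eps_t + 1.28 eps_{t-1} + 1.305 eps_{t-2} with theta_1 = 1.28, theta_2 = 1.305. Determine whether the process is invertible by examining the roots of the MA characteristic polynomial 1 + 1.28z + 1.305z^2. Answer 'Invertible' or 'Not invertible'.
\text{Not invertible}

The MA(q) characteristic polynomial is P(z) = 1 + 1.28z + 1.305z^2.
Invertibility requires all roots to lie outside the unit circle, i.e. |z| > 1 for every root.
Set 1 + (1.28) z + (1.305) z^2 = 0, i.e. a z^2 + b z + c = 0 with a = 1.305, b = 1.28, c = 1.
Discriminant D = b^2 - 4ac = (1.28)^2 - 4*(1.305)*1 = 1.6384 - (5.22) = -3.5816.
D < 0, so the roots are the complex-conjugate pair z = (-b +/- i sqrt(-D)) / (2a) = -0.4904 +/- 0.7251i.
For a conjugate pair |z|^2 = z * conj(z) = (product of roots) = c/a = 1/(1.305) = 0.766284, so |z| = sqrt(0.766284) = 0.8754 for both roots.
Moduli of all roots: 0.8754, 0.8754.
All moduli strictly greater than 1? No.
Verdict: Not invertible.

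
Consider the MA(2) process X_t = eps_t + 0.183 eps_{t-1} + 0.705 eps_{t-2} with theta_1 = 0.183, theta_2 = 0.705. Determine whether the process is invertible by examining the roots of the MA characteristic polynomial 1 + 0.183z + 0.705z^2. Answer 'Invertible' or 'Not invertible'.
\text{Invertible}

The MA(q) characteristic polynomial is P(z) = 1 + 0.183z + 0.705z^2.
Invertibility requires all roots to lie outside the unit circle, i.e. |z| > 1 for every root.
Set 1 + (0.183) z + (0.705) z^2 = 0, i.e. a z^2 + b z + c = 0 with a = 0.705, b = 0.183, c = 1.
Discriminant D = b^2 - 4ac = (0.183)^2 - 4*(0.705)*1 = 0.033489 - (2.82) = -2.786511.
D < 0, so the roots are the complex-conjugate pair z = (-b +/- i sqrt(-D)) / (2a) = -0.1298 +/- 1.1839i.
For a conjugate pair |z|^2 = z * conj(z) = (product of roots) = c/a = 1/(0.705) = 1.41844, so |z| = sqrt(1.41844) = 1.191 for both roots.
Moduli of all roots: 1.1910, 1.1910.
All moduli strictly greater than 1? Yes.
Verdict: Invertible.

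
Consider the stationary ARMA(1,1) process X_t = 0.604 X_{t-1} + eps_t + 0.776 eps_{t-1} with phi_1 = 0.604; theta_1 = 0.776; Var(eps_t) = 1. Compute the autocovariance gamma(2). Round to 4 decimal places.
\gamma(2) = 1.9273

Multiply the model equation by X_{t-k} and take expectations. With theta_0 = psi_0 = 1 and psi_j the MA(infinity) weights, this gives
  gamma(k) - sum_i phi_i gamma(k-i) = c_k,
  c_k = sigma^2 * sum_{j=k..q} theta_j psi_{j-k}   (c_k = 0 for k > q),
using gamma(-m) = gamma(m).
psi-weights needed (psi_j = theta_j + sum_i phi_i psi_{j-i}):
  psi_1 = theta_1 + phi_1 = 0.776 + (0.604) = 1.38
Right-hand sides:
  c_0 = sigma^2 (1 + theta_1 psi_1) = 1 * (1 + (0.776)(1.38)) = 1 * 2.07088 = 2.07088
  c_1 = sigma^2 theta_1 = 1 * (0.776) = 0.776
  c_2 = 0
Equations for k = 0 and k = 1 (AR order 1):
  gamma(0) = phi_1 gamma(1) + c_0
  gamma(1) = phi_1 gamma(0) + c_1
Substituting the second into the first: gamma(0) (1 - phi_1^2) = c_0 + phi_1 c_1, so
  gamma(0) = (c_0 + phi_1 c_1) / (1 - phi_1^2) = (2.07088 + (0.604)(0.776)) / (1 - (0.604)^2) = 2.539584 / 0.635184 = 3.998186.
  gamma(1) = phi_1 gamma(0) + c_1 = (0.604)(3.998186) + (0.776) = 3.190905.
For k = 2 (> q): gamma(2) = phi_1 gamma(1) = (0.604)(3.190905) = 1.927306.
Therefore gamma(2) = 1.9273 (to 4 decimal places).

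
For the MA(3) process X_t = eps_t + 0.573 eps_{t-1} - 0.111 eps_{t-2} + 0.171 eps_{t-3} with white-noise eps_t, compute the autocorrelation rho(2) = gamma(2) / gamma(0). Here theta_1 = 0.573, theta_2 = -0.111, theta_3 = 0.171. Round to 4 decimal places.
\rho(2) = -0.0095

For an MA(q) process with theta_0 = 1, the autocovariance is
  gamma(k) = sigma^2 * sum_{i=0..q-k} theta_i * theta_{i+k},
and rho(k) = gamma(k) / gamma(0). Sigma^2 cancels.
  numerator   = (1)*(-0.111) + (0.573)*(0.171) = -0.013017.
  denominator = (1)^2 + (0.573)^2 + (-0.111)^2 + (0.171)^2 = 1.369891.
  rho(2) = -0.013017 / 1.369891 = -0.0095.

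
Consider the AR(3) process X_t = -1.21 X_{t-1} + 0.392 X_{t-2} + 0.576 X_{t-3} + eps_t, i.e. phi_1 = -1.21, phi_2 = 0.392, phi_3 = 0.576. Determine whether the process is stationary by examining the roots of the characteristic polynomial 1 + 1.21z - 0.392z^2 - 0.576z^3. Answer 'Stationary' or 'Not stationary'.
\text{Not stationary}

The AR(p) characteristic polynomial is P(z) = 1 + 1.21z - 0.392z^2 - 0.576z^3.
Stationarity requires all roots to lie outside the unit circle, i.e. |z| > 1 for every root.
Degree 3: look for a simple real root z0 first, then factor out (1 - z/z0) and solve the remaining quadratic.
Testing z0 = -1.25: P(-1.25) = 1 + (1.21)(-1.25) + (-0.392)(-1.25)^2 + (-0.576)(-1.25)^3
  = 1 + (-1.5125) + (-0.6125) + (1.125) = 0.  So z_0 = -1.25 is a root, |z_0| = 1.25.
Divide out the factor (1 + 0.8 z) = (1 - z/z0) (since 1/z0 = -0.8):
  P(z) = (1 + 0.8 z)(1 + (0.41) z + (-0.72) z^2)
  [check: z-coef 0.41 - (-0.8) = 1.21; z^2-coef -0.72 - (-0.8)(0.41) = -0.392; z^3-coef -(-0.8)(-0.72) = -0.576.]
Remaining roots from the quadratic factor 1 + (0.41) z + (-0.72) z^2:
  Set 1 + (0.41) z + (-0.72) z^2 = 0, i.e. a z^2 + b z + c = 0 with a = -0.72, b = 0.41, c = 1.
  Discriminant D = b^2 - 4ac = (0.41)^2 - 4*(-0.72)*1 = 0.1681 - (-2.88) = 3.0481.
  D >= 0, so the roots are real: z = (-b +/- sqrt(D)) / (2a) = (-0.41 +/- 1.745881) / (-1.44).
    z_1 = (-0.41 + 1.745881) / (-1.44) = -0.9277,   |z_1| = 0.9277.
    z_2 = (-0.41 - 1.745881) / (-1.44) = 1.4971,   |z_2| = 1.4971.
Moduli of all roots: 1.2500, 0.9277, 1.4971.
All moduli strictly greater than 1? No.
Verdict: Not stationary.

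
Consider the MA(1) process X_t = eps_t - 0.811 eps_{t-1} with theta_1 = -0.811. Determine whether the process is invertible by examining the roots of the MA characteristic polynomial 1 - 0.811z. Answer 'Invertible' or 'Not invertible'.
\text{Invertible}

The MA(q) characteristic polynomial is P(z) = 1 - 0.811z.
Invertibility requires all roots to lie outside the unit circle, i.e. |z| > 1 for every root.
This is linear in z: 1 + (-0.811) z = 0  =>  z = -1/(-0.811) = 1.233046,  |z| = 1.233046.
Moduli of all roots: 1.2330.
All moduli strictly greater than 1? Yes.
Verdict: Invertible.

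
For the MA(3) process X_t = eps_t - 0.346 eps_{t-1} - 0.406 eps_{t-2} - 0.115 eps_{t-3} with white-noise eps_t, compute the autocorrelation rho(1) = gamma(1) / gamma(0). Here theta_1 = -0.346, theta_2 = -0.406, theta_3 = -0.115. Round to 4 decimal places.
\rho(1) = -0.1224

For an MA(q) process with theta_0 = 1, the autocovariance is
  gamma(k) = sigma^2 * sum_{i=0..q-k} theta_i * theta_{i+k},
and rho(k) = gamma(k) / gamma(0). Sigma^2 cancels.
  numerator   = (1)*(-0.346) + (-0.346)*(-0.406) + (-0.406)*(-0.115) = -0.158834.
  denominator = (1)^2 + (-0.346)^2 + (-0.406)^2 + (-0.115)^2 = 1.297777.
  rho(1) = -0.158834 / 1.297777 = -0.1224.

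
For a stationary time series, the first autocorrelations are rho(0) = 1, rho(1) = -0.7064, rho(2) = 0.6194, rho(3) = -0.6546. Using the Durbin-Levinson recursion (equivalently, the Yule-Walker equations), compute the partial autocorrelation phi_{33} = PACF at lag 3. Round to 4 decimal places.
\phi_{33} = -0.3229

The PACF at lag k is phi_{kk}, the last component of the solution
to the Yule-Walker system G_k phi = r_k where
  (G_k)_{ij} = rho(|i - j|), (r_k)_i = rho(i), i,j = 1..k.
Equivalently, Durbin-Levinson gives phi_{kk} iteratively:
  phi_{11} = rho(1)
  phi_{kk} = [rho(k) - sum_{j=1..k-1} phi_{k-1,j} rho(k-j)]
            / [1 - sum_{j=1..k-1} phi_{k-1,j} rho(j)],
  phi_{k,j} = phi_{k-1,j} - phi_{kk} phi_{k-1,k-j},  j = 1..k-1.
Step k = 1:
  phi_11 = rho(1) = -0.7064.
Step k = 2:
  phi_22 = [rho(2) - phi_11 rho(1)] / [1 - phi_11 rho(1)] = [0.6194 - (-0.7064)(-0.7064)] / [1 - (-0.7064)(-0.7064)]
         = 0.12039904 / 0.50099904 = 0.240318.
  Update: phi_21 = phi_11 - phi_22 phi_11 = -0.7064 - (0.240318)(-0.7064) = -0.536639.
Step k = 3:
  phi_33 = [rho(3) - phi_21 rho(2) - phi_22 rho(1)] / [1 - phi_21 rho(1) - phi_22 rho(2)]
    numerator   = -0.6546 - (-0.536639)(0.6194) - (0.240318)(-0.7064) = -0.15244497
    denominator = 1 - (-0.536639)(-0.7064) - (0.240318)(0.6194) = 0.47206499
  phi_33 = -0.15244497 / 0.47206499 = -0.3229.
Therefore phi_{33} = -0.3229.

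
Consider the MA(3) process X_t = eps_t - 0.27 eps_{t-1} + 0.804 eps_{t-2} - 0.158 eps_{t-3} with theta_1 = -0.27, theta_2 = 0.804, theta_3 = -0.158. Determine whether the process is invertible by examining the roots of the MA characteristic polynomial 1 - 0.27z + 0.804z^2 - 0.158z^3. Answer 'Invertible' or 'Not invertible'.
\text{Invertible}

The MA(q) characteristic polynomial is P(z) = 1 - 0.27z + 0.804z^2 - 0.158z^3.
Invertibility requires all roots to lie outside the unit circle, i.e. |z| > 1 for every root.
Degree 3: look for a simple real root z0 first, then factor out (1 - z/z0) and solve the remaining quadratic.
Testing z0 = 5: P(5) = 1 + (-0.27)(5) + (0.804)(5)^2 + (-0.158)(5)^3
  = 1 + (-1.35) + (20.1) + (-19.75) = 0.  So z_0 = 5 is a root, |z_0| = 5.
Divide out the factor (1 - 0.2 z) = (1 - z/z0) (since 1/z0 = 0.2):
  P(z) = (1 - 0.2 z)(1 + (-0.07) z + (0.79) z^2)
  [check: z-coef -0.07 - (0.2) = -0.27; z^2-coef 0.79 - (0.2)(-0.07) = 0.804; z^3-coef -(0.2)(0.79) = -0.158.]
Remaining roots from the quadratic factor 1 + (-0.07) z + (0.79) z^2:
  Set 1 + (-0.07) z + (0.79) z^2 = 0, i.e. a z^2 + b z + c = 0 with a = 0.79, b = -0.07, c = 1.
  Discriminant D = b^2 - 4ac = (-0.07)^2 - 4*(0.79)*1 = 0.0049 - (3.16) = -3.1551.
  D < 0, so the roots are the complex-conjugate pair z = (-b +/- i sqrt(-D)) / (2a) = 0.0443 +/- 1.1242i.
  For a conjugate pair |z|^2 = z * conj(z) = (product of roots) = c/a = 1/(0.79) = 1.265823, so |z| = sqrt(1.265823) = 1.1251 for both roots.
Moduli of all roots: 5.0000, 1.1251, 1.1251.
All moduli strictly greater than 1? Yes.
Verdict: Invertible.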